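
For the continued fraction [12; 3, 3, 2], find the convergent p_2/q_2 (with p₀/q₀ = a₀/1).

123/10

Using pₖ = aₖpₖ₋₁ + pₖ₋₂, qₖ = aₖqₖ₋₁ + qₖ₋₂ (with p₋₁=1, p₋₂=0, q₋₁=0, q₋₂=1):
  k=0: a=12, p=12, q=1
  k=1: a=3, p=37, q=3
  k=2: a=3, p=123, q=10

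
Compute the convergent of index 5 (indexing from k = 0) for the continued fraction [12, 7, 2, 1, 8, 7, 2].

16493/1359

Using pₖ = aₖpₖ₋₁ + pₖ₋₂, qₖ = aₖqₖ₋₁ + qₖ₋₂ (with p₋₁=1, p₋₂=0, q₋₁=0, q₋₂=1):
  k=0: a=12, p=12, q=1
  k=1: a=7, p=85, q=7
  k=2: a=2, p=182, q=15
  k=3: a=1, p=267, q=22
  k=4: a=8, p=2318, q=191
  k=5: a=7, p=16493, q=1359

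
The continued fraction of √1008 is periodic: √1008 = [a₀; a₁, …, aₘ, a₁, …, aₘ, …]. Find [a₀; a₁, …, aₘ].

[31; 1, 2, 1, 62]

a₀ = ⌊√1008⌋ = 31.
With m₀=0, d₀=1 and mₖ₊₁ = dₖaₖ − mₖ, dₖ₊₁ = (n − mₖ₊₁²)/dₖ, aₖ₊₁ = ⌊(a₀+mₖ₊₁)/dₖ₊₁⌋:
  k=1: m=31, d=47, a=1
  k=2: m=16, d=16, a=2
  k=3: m=16, d=47, a=1
  k=4: m=31, d=1, a=62
d=1 and a=2a₀=62 at k=4, so the next step gives (m, d) = (31, 47) again — its k=1 value — and the period has length 4.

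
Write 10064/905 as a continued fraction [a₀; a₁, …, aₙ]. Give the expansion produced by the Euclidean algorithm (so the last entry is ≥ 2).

10064 = 11·905 + 109
905 = 8·109 + 33
109 = 3·33 + 10
33 = 3·10 + 3
10 = 3·3 + 1
3 = 3·1 + 0  (stop)
So 10064/905 = [11; 8, 3, 3, 3, 3].

[11; 8, 3, 3, 3, 3]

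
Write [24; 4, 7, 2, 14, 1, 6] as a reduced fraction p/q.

Using pₖ = aₖpₖ₋₁ + pₖ₋₂ and qₖ = aₖqₖ₋₁ + qₖ₋₂:
  k=0: a=24, p=24, q=1
  k=1: a=4, p=97, q=4
  k=2: a=7, p=703, q=29
  k=3: a=2, p=1503, q=62
  k=4: a=14, p=21745, q=897
  k=5: a=1, p=23248, q=959
  k=6: a=6, p=161233, q=6651

161233/6651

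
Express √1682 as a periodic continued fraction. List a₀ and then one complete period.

[41; 82]

a₀ = ⌊√1682⌋ = 41.
With m₀=0, d₀=1 and mₖ₊₁ = dₖaₖ − mₖ, dₖ₊₁ = (n − mₖ₊₁²)/dₖ, aₖ₊₁ = ⌊(a₀+mₖ₊₁)/dₖ₊₁⌋:
  k=1: m=41, d=1, a=82
d=1 and a=2a₀=82 at k=1, so the next step gives (m, d) = (41, 1) again — its k=1 value — and the period has length 1.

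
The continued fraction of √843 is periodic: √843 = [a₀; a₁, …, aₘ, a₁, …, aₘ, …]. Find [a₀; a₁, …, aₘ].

a₀ = ⌊√843⌋ = 29.
With m₀=0, d₀=1 and mₖ₊₁ = dₖaₖ − mₖ, dₖ₊₁ = (n − mₖ₊₁²)/dₖ, aₖ₊₁ = ⌊(a₀+mₖ₊₁)/dₖ₊₁⌋:
  k=1: m=29, d=2, a=29
  k=2: m=29, d=1, a=58
d=1 and a=2a₀=58 at k=2, so the next step gives (m, d) = (29, 2) again — its k=1 value — and the period has length 2.

[29; 29, 58]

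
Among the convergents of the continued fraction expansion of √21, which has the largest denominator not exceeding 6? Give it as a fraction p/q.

√21 = [4; 1, 1, 2, 1, 1, 8, …] (period length 6).
Convergents:
  p_0/q_0 = 4/1
  p_1/q_1 = 5/1
  p_2/q_2 = 9/2
  p_3/q_3 = 23/5
  p_4/q_4 = 32/7
q_3 = 5 ≤ 6 < 7 = q_4, so the answer is 23/5.

23/5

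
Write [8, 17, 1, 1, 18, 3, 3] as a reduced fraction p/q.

Fold from the inside: start with 3/1.
  3 + 1/3 = 10/3
  18 + 3/10 = 183/10
  1 + 10/183 = 193/183
  1 + 183/193 = 376/193
  17 + 193/376 = 6585/376
  8 + 376/6585 = 53056/6585

53056/6585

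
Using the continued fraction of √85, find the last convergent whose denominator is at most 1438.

√85 = [9; 4, 1, 1, 4, 18, …] (period length 5).
Convergents:
  p_0/q_0 = 9/1
  p_1/q_1 = 37/4
  p_2/q_2 = 46/5
  p_3/q_3 = 83/9
  p_4/q_4 = 378/41
  p_5/q_5 = 6887/747
  p_6/q_6 = 27926/3029
q_5 = 747 ≤ 1438 < 3029 = q_6, so the answer is 6887/747.

6887/747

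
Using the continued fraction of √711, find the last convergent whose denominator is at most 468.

8506/319

√711 = [26; 1, 1, 1, 52, …] (period length 4).
Convergents:
  p_0/q_0 = 26/1
  p_1/q_1 = 27/1
  p_2/q_2 = 53/2
  p_3/q_3 = 80/3
  p_4/q_4 = 4213/158
  p_5/q_5 = 4293/161
  p_6/q_6 = 8506/319
  p_7/q_7 = 12799/480
q_6 = 319 ≤ 468 < 480 = q_7, so the answer is 8506/319.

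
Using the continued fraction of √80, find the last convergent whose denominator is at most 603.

√80 = [8; 1, 16, …] (period length 2).
Convergents:
  p_0/q_0 = 8/1
  p_1/q_1 = 9/1
  p_2/q_2 = 152/17
  p_3/q_3 = 161/18
  p_4/q_4 = 2728/305
  p_5/q_5 = 2889/323
  p_6/q_6 = 48952/5473
q_5 = 323 ≤ 603 < 5473 = q_6, so the answer is 2889/323.

2889/323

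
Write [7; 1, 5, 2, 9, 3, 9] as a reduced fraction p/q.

27938/3561

Using pₖ = aₖpₖ₋₁ + pₖ₋₂ and qₖ = aₖqₖ₋₁ + qₖ₋₂:
  k=0: a=7, p=7, q=1
  k=1: a=1, p=8, q=1
  k=2: a=5, p=47, q=6
  k=3: a=2, p=102, q=13
  k=4: a=9, p=965, q=123
  k=5: a=3, p=2997, q=382
  k=6: a=9, p=27938, q=3561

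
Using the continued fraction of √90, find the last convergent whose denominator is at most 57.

√90 = [9; 2, 18, …] (period length 2).
Convergents:
  p_0/q_0 = 9/1
  p_1/q_1 = 19/2
  p_2/q_2 = 351/37
  p_3/q_3 = 721/76
q_2 = 37 ≤ 57 < 76 = q_3, so the answer is 351/37.

351/37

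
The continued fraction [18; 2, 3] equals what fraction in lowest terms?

129/7

Using pₖ = aₖpₖ₋₁ + pₖ₋₂ and qₖ = aₖqₖ₋₁ + qₖ₋₂:
  k=0: a=18, p=18, q=1
  k=1: a=2, p=37, q=2
  k=2: a=3, p=129, q=7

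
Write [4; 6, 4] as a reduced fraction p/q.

Using pₖ = aₖpₖ₋₁ + pₖ₋₂ and qₖ = aₖqₖ₋₁ + qₖ₋₂:
  k=0: a=4, p=4, q=1
  k=1: a=6, p=25, q=6
  k=2: a=4, p=104, q=25

104/25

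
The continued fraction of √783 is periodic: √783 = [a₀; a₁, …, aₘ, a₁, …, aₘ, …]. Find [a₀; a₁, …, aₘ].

[27; 1, 54]

a₀ = ⌊√783⌋ = 27.
With m₀=0, d₀=1 and mₖ₊₁ = dₖaₖ − mₖ, dₖ₊₁ = (n − mₖ₊₁²)/dₖ, aₖ₊₁ = ⌊(a₀+mₖ₊₁)/dₖ₊₁⌋:
  k=1: m=27, d=54, a=1
  k=2: m=27, d=1, a=54
d=1 and a=2a₀=54 at k=2, so the next step gives (m, d) = (27, 54) again — its k=1 value — and the period has length 2.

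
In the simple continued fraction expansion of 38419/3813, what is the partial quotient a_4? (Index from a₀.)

4

38419 = 10·3813 + 289   →  a_0 = 10
3813 = 13·289 + 56   →  a_1 = 13
289 = 5·56 + 9   →  a_2 = 5
56 = 6·9 + 2   →  a_3 = 6
9 = 4·2 + 1   →  a_4 = 4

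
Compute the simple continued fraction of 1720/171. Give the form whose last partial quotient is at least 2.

1720 = 10*171 + 10
171 = 17*10 + 1
10 = 10*1 + 0  (stop)
So 1720/171 = [10; 17, 10].

[10; 17, 10]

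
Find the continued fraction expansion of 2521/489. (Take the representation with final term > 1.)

2521 = 5*489 + 76
489 = 6*76 + 33
76 = 2*33 + 10
33 = 3*10 + 3
10 = 3*3 + 1
3 = 3*1 + 0  (stop)
So 2521/489 = [5; 6, 2, 3, 3, 3].

[5; 6, 2, 3, 3, 3]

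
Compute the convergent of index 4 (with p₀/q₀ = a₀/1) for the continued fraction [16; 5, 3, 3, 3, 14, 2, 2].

Using pₖ = aₖpₖ₋₁ + pₖ₋₂, qₖ = aₖqₖ₋₁ + qₖ₋₂ (with p₋₁=1, p₋₂=0, q₋₁=0, q₋₂=1):
  k=0: a=16, p=16, q=1
  k=1: a=5, p=81, q=5
  k=2: a=3, p=259, q=16
  k=3: a=3, p=858, q=53
  k=4: a=3, p=2833, q=175

2833/175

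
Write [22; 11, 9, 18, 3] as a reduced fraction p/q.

Using pₖ = aₖpₖ₋₁ + pₖ₋₂ and qₖ = aₖqₖ₋₁ + qₖ₋₂:
  k=0: a=22, p=22, q=1
  k=1: a=11, p=243, q=11
  k=2: a=9, p=2209, q=100
  k=3: a=18, p=40005, q=1811
  k=4: a=3, p=122224, q=5533

122224/5533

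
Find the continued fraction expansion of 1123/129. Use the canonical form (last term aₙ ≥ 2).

1123 = 8×129 + 91
129 = 1×91 + 38
91 = 2×38 + 15
38 = 2×15 + 8
15 = 1×8 + 7
8 = 1×7 + 1
7 = 7×1 + 0  (stop)
So 1123/129 = [8; 1, 2, 2, 1, 1, 7].

[8; 1, 2, 2, 1, 1, 7]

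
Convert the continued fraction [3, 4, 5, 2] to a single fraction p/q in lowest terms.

149/46

Using pₖ = aₖpₖ₋₁ + pₖ₋₂ and qₖ = aₖqₖ₋₁ + qₖ₋₂:
  k=0: a=3, p=3, q=1
  k=1: a=4, p=13, q=4
  k=2: a=5, p=68, q=21
  k=3: a=2, p=149, q=46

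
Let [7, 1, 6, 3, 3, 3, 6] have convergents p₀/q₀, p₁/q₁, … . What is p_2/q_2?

Using pₖ = aₖpₖ₋₁ + pₖ₋₂, qₖ = aₖqₖ₋₁ + qₖ₋₂ (with p₋₁=1, p₋₂=0, q₋₁=0, q₋₂=1):
  k=0: a=7, p=7, q=1
  k=1: a=1, p=8, q=1
  k=2: a=6, p=55, q=7

55/7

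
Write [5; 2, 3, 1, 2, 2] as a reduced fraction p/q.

Fold from the inside: start with 2/1.
  2 + 1/2 = 5/2
  1 + 2/5 = 7/5
  3 + 5/7 = 26/7
  2 + 7/26 = 59/26
  5 + 26/59 = 321/59

321/59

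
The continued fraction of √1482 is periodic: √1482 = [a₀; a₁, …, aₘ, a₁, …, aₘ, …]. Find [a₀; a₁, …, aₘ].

a₀ = ⌊√1482⌋ = 38.
With m₀=0, d₀=1 and mₖ₊₁ = dₖaₖ − mₖ, dₖ₊₁ = (n − mₖ₊₁²)/dₖ, aₖ₊₁ = ⌊(a₀+mₖ₊₁)/dₖ₊₁⌋:
  k=1: m=38, d=38, a=2
  k=2: m=38, d=1, a=76
d=1 and a=2a₀=76 at k=2, so the next step gives (m, d) = (38, 38) again — its k=1 value — and the period has length 2.

[38; 2, 76]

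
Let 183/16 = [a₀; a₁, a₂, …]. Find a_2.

183 = 11·16 + 7   →  a_0 = 11
16 = 2·7 + 2   →  a_1 = 2
7 = 3·2 + 1   →  a_2 = 3

3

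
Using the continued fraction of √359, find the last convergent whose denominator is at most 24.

√359 = [18; 1, 17, 1, 36, …] (period length 4).
Convergents:
  p_0/q_0 = 18/1
  p_1/q_1 = 19/1
  p_2/q_2 = 341/18
  p_3/q_3 = 360/19
  p_4/q_4 = 13301/702
q_3 = 19 ≤ 24 < 702 = q_4, so the answer is 360/19.

360/19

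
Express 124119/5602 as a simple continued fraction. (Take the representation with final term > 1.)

[22; 6, 2, 2, 17, 10]

124119 = 22×5602 + 875
5602 = 6×875 + 352
875 = 2×352 + 171
352 = 2×171 + 10
171 = 17×10 + 1
10 = 10×1 + 0  (stop)
So 124119/5602 = [22; 6, 2, 2, 17, 10].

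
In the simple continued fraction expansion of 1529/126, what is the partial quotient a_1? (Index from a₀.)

1529 = 12·126 + 17   →  a_0 = 12
126 = 7·17 + 7   →  a_1 = 7

7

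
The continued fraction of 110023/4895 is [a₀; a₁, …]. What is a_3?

5

110023 = 22·4895 + 2333   →  a_0 = 22
4895 = 2·2333 + 229   →  a_1 = 2
2333 = 10·229 + 43   →  a_2 = 10
229 = 5·43 + 14   →  a_3 = 5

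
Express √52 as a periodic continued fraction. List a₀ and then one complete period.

a₀ = ⌊√52⌋ = 7.
With m₀=0, d₀=1 and mₖ₊₁ = dₖaₖ − mₖ, dₖ₊₁ = (n − mₖ₊₁²)/dₖ, aₖ₊₁ = ⌊(a₀+mₖ₊₁)/dₖ₊₁⌋:
  k=1: m=7, d=3, a=4
  k=2: m=5, d=9, a=1
  k=3: m=4, d=4, a=2
  k=4: m=4, d=9, a=1
  k=5: m=5, d=3, a=4
  k=6: m=7, d=1, a=14
d=1 and a=2a₀=14 at k=6, so the next step gives (m, d) = (7, 3) again — its k=1 value — and the period has length 6.

[7; 4, 1, 2, 1, 4, 14]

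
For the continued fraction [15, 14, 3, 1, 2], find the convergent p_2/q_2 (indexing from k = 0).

648/43

Using pₖ = aₖpₖ₋₁ + pₖ₋₂, qₖ = aₖqₖ₋₁ + qₖ₋₂ (with p₋₁=1, p₋₂=0, q₋₁=0, q₋₂=1):
  k=0: a=15, p=15, q=1
  k=1: a=14, p=211, q=14
  k=2: a=3, p=648, q=43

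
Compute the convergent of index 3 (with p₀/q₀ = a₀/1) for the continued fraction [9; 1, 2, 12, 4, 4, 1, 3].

358/37

Using pₖ = aₖpₖ₋₁ + pₖ₋₂, qₖ = aₖqₖ₋₁ + qₖ₋₂ (with p₋₁=1, p₋₂=0, q₋₁=0, q₋₂=1):
  k=0: a=9, p=9, q=1
  k=1: a=1, p=10, q=1
  k=2: a=2, p=29, q=3
  k=3: a=12, p=358, q=37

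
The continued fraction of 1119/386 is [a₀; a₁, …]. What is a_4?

8

1119 = 2·386 + 347   →  a_0 = 2
386 = 1·347 + 39   →  a_1 = 1
347 = 8·39 + 35   →  a_2 = 8
39 = 1·35 + 4   →  a_3 = 1
35 = 8·4 + 3   →  a_4 = 8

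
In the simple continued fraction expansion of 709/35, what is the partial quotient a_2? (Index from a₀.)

709 = 20·35 + 9   →  a_0 = 20
35 = 3·9 + 8   →  a_1 = 3
9 = 1·8 + 1   →  a_2 = 1

1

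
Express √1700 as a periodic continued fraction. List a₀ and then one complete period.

[41; 4, 3, 20, 3, 4, 82]

a₀ = ⌊√1700⌋ = 41.
With m₀=0, d₀=1 and mₖ₊₁ = dₖaₖ − mₖ, dₖ₊₁ = (n − mₖ₊₁²)/dₖ, aₖ₊₁ = ⌊(a₀+mₖ₊₁)/dₖ₊₁⌋:
  k=1: m=41, d=19, a=4
  k=2: m=35, d=25, a=3
  k=3: m=40, d=4, a=20
  k=4: m=40, d=25, a=3
  k=5: m=35, d=19, a=4
  k=6: m=41, d=1, a=82
d=1 and a=2a₀=82 at k=6, so the next step gives (m, d) = (41, 19) again — its k=1 value — and the period has length 6.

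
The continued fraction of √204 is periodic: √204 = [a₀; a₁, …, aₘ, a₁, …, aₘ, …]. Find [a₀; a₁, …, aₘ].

a₀ = ⌊√204⌋ = 14.
With m₀=0, d₀=1 and mₖ₊₁ = dₖaₖ − mₖ, dₖ₊₁ = (n − mₖ₊₁²)/dₖ, aₖ₊₁ = ⌊(a₀+mₖ₊₁)/dₖ₊₁⌋:
  k=1: m=14, d=8, a=3
  k=2: m=10, d=13, a=1
  k=3: m=3, d=15, a=1
  k=4: m=12, d=4, a=6
  k=5: m=12, d=15, a=1
  k=6: m=3, d=13, a=1
  k=7: m=10, d=8, a=3
  k=8: m=14, d=1, a=28
d=1 and a=2a₀=28 at k=8, so the next step gives (m, d) = (14, 8) again — its k=1 value — and the period has length 8.

[14; 3, 1, 1, 6, 1, 1, 3, 28]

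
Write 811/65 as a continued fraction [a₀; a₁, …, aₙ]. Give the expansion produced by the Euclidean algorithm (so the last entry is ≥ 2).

[12; 2, 10, 3]

811 = 12*65 + 31
65 = 2*31 + 3
31 = 10*3 + 1
3 = 3*1 + 0  (stop)
So 811/65 = [12; 2, 10, 3].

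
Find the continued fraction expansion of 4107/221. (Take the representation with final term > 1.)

[18; 1, 1, 2, 2, 18]

4107 = 18*221 + 129
221 = 1*129 + 92
129 = 1*92 + 37
92 = 2*37 + 18
37 = 2*18 + 1
18 = 18*1 + 0  (stop)
So 4107/221 = [18; 1, 1, 2, 2, 18].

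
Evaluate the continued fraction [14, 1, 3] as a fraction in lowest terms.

Fold from the inside: start with 3/1.
  1 + 1/3 = 4/3
  14 + 3/4 = 59/4

59/4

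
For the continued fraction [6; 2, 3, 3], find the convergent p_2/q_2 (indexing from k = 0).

45/7

Using pₖ = aₖpₖ₋₁ + pₖ₋₂, qₖ = aₖqₖ₋₁ + qₖ₋₂ (with p₋₁=1, p₋₂=0, q₋₁=0, q₋₂=1):
  k=0: a=6, p=6, q=1
  k=1: a=2, p=13, q=2
  k=2: a=3, p=45, q=7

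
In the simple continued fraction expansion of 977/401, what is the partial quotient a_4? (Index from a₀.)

3

977 = 2·401 + 175   →  a_0 = 2
401 = 2·175 + 51   →  a_1 = 2
175 = 3·51 + 22   →  a_2 = 3
51 = 2·22 + 7   →  a_3 = 2
22 = 3·7 + 1   →  a_4 = 3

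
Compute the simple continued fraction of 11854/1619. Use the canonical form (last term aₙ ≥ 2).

11854 = 7·1619 + 521
1619 = 3·521 + 56
521 = 9·56 + 17
56 = 3·17 + 5
17 = 3·5 + 2
5 = 2·2 + 1
2 = 2·1 + 0  (stop)
So 11854/1619 = [7; 3, 9, 3, 3, 2, 2].

[7; 3, 9, 3, 3, 2, 2]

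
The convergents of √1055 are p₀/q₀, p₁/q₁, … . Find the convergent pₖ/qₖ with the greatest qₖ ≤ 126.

√1055 = [32; 2, 12, 2, 64, …] (period length 4).
Convergents:
  p_0/q_0 = 32/1
  p_1/q_1 = 65/2
  p_2/q_2 = 812/25
  p_3/q_3 = 1689/52
  p_4/q_4 = 108908/3353
q_3 = 52 ≤ 126 < 3353 = q_4, so the answer is 1689/52.

1689/52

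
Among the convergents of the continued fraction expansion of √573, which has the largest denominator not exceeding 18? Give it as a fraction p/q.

√573 = [23; 1, 14, 1, 46, …] (period length 4).
Convergents:
  p_0/q_0 = 23/1
  p_1/q_1 = 24/1
  p_2/q_2 = 359/15
  p_3/q_3 = 383/16
  p_4/q_4 = 17977/751
q_3 = 16 ≤ 18 < 751 = q_4, so the answer is 383/16.

383/16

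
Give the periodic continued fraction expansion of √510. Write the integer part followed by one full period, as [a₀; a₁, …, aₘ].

a₀ = ⌊√510⌋ = 22.
With m₀=0, d₀=1 and mₖ₊₁ = dₖaₖ − mₖ, dₖ₊₁ = (n − mₖ₊₁²)/dₖ, aₖ₊₁ = ⌊(a₀+mₖ₊₁)/dₖ₊₁⌋:
  k=1: m=22, d=26, a=1
  k=2: m=4, d=19, a=1
  k=3: m=15, d=15, a=2
  k=4: m=15, d=19, a=1
  k=5: m=4, d=26, a=1
  k=6: m=22, d=1, a=44
d=1 and a=2a₀=44 at k=6, so the next step gives (m, d) = (22, 26) again — its k=1 value — and the period has length 6.

[22; 1, 1, 2, 1, 1, 44]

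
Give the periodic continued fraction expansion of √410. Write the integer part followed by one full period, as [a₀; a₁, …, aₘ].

[20; 4, 40]

a₀ = ⌊√410⌋ = 20.
With m₀=0, d₀=1 and mₖ₊₁ = dₖaₖ − mₖ, dₖ₊₁ = (n − mₖ₊₁²)/dₖ, aₖ₊₁ = ⌊(a₀+mₖ₊₁)/dₖ₊₁⌋:
  k=1: m=20, d=10, a=4
  k=2: m=20, d=1, a=40
d=1 and a=2a₀=40 at k=2, so the next step gives (m, d) = (20, 10) again — its k=1 value — and the period has length 2.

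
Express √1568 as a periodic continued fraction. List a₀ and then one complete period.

[39; 1, 1, 2, 19, 2, 1, 1, 78]

a₀ = ⌊√1568⌋ = 39.
With m₀=0, d₀=1 and mₖ₊₁ = dₖaₖ − mₖ, dₖ₊₁ = (n − mₖ₊₁²)/dₖ, aₖ₊₁ = ⌊(a₀+mₖ₊₁)/dₖ₊₁⌋:
  k=1: m=39, d=47, a=1
  k=2: m=8, d=32, a=1
  k=3: m=24, d=31, a=2
  k=4: m=38, d=4, a=19
  k=5: m=38, d=31, a=2
  k=6: m=24, d=32, a=1
  k=7: m=8, d=47, a=1
  k=8: m=39, d=1, a=78
d=1 and a=2a₀=78 at k=8, so the next step gives (m, d) = (39, 47) again — its k=1 value — and the period has length 8.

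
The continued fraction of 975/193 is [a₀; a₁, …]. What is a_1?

975 = 5·193 + 10   →  a_0 = 5
193 = 19·10 + 3   →  a_1 = 19

19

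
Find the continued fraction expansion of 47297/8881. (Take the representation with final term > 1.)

[5; 3, 14, 9, 3, 7]

47297 = 5·8881 + 2892
8881 = 3·2892 + 205
2892 = 14·205 + 22
205 = 9·22 + 7
22 = 3·7 + 1
7 = 7·1 + 0  (stop)
So 47297/8881 = [5; 3, 14, 9, 3, 7].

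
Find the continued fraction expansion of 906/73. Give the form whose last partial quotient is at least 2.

906 = 12·73 + 30
73 = 2·30 + 13
30 = 2·13 + 4
13 = 3·4 + 1
4 = 4·1 + 0  (stop)
So 906/73 = [12; 2, 2, 3, 4].

[12; 2, 2, 3, 4]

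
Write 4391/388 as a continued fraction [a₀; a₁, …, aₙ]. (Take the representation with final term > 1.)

[11; 3, 6, 2, 9]

4391 = 11×388 + 123
388 = 3×123 + 19
123 = 6×19 + 9
19 = 2×9 + 1
9 = 9×1 + 0  (stop)
So 4391/388 = [11; 3, 6, 2, 9].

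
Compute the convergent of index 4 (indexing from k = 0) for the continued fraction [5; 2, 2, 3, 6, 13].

579/107

Using pₖ = aₖpₖ₋₁ + pₖ₋₂, qₖ = aₖqₖ₋₁ + qₖ₋₂ (with p₋₁=1, p₋₂=0, q₋₁=0, q₋₂=1):
  k=0: a=5, p=5, q=1
  k=1: a=2, p=11, q=2
  k=2: a=2, p=27, q=5
  k=3: a=3, p=92, q=17
  k=4: a=6, p=579, q=107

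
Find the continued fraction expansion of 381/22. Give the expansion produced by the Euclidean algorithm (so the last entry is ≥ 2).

[17; 3, 7]

381 = 17·22 + 7
22 = 3·7 + 1
7 = 7·1 + 0  (stop)
So 381/22 = [17; 3, 7].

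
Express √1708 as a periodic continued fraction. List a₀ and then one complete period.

a₀ = ⌊√1708⌋ = 41.
With m₀=0, d₀=1 and mₖ₊₁ = dₖaₖ − mₖ, dₖ₊₁ = (n − mₖ₊₁²)/dₖ, aₖ₊₁ = ⌊(a₀+mₖ₊₁)/dₖ₊₁⌋:
  k=1: m=41, d=27, a=3
  k=2: m=40, d=4, a=20
  k=3: m=40, d=27, a=3
  k=4: m=41, d=1, a=82
d=1 and a=2a₀=82 at k=4, so the next step gives (m, d) = (41, 27) again — its k=1 value — and the period has length 4.

[41; 3, 20, 3, 82]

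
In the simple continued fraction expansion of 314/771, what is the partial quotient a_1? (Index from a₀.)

2

314 = 0·771 + 314   →  a_0 = 0
771 = 2·314 + 143   →  a_1 = 2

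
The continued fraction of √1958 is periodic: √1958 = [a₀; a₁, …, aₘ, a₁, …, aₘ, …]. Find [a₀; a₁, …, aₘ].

[44; 4, 88]

a₀ = ⌊√1958⌋ = 44.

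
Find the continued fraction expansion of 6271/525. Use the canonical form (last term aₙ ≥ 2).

6271 = 11*525 + 496
525 = 1*496 + 29
496 = 17*29 + 3
29 = 9*3 + 2
3 = 1*2 + 1
2 = 2*1 + 0  (stop)
So 6271/525 = [11; 1, 17, 9, 1, 2].

[11; 1, 17, 9, 1, 2]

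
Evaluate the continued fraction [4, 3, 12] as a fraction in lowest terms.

160/37

Using pₖ = aₖpₖ₋₁ + pₖ₋₂ and qₖ = aₖqₖ₋₁ + qₖ₋₂:
  k=0: a=4, p=4, q=1
  k=1: a=3, p=13, q=3
  k=2: a=12, p=160, q=37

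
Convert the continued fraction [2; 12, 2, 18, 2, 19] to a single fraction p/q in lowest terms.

38467/18493

Fold from the inside: start with 19/1.
  2 + 1/19 = 39/19
  18 + 19/39 = 721/39
  2 + 39/721 = 1481/721
  12 + 721/1481 = 18493/1481
  2 + 1481/18493 = 38467/18493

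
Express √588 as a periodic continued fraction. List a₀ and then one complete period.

a₀ = ⌊√588⌋ = 24.
With m₀=0, d₀=1 and mₖ₊₁ = dₖaₖ − mₖ, dₖ₊₁ = (n − mₖ₊₁²)/dₖ, aₖ₊₁ = ⌊(a₀+mₖ₊₁)/dₖ₊₁⌋:
  k=1: m=24, d=12, a=4
  k=2: m=24, d=1, a=48
d=1 and a=2a₀=48 at k=2, so the next step gives (m, d) = (24, 12) again — its k=1 value — and the period has length 2.

[24; 4, 48]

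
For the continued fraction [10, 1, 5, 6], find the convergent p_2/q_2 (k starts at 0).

Using pₖ = aₖpₖ₋₁ + pₖ₋₂, qₖ = aₖqₖ₋₁ + qₖ₋₂ (with p₋₁=1, p₋₂=0, q₋₁=0, q₋₂=1):
  k=0: a=10, p=10, q=1
  k=1: a=1, p=11, q=1
  k=2: a=5, p=65, q=6

65/6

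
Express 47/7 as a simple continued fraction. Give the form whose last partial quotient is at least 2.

[6; 1, 2, 2]

47 = 6*7 + 5
7 = 1*5 + 2
5 = 2*2 + 1
2 = 2*1 + 0  (stop)
So 47/7 = [6; 1, 2, 2].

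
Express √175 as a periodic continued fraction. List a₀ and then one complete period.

[13; 4, 2, 1, 2, 4, 26]

a₀ = ⌊√175⌋ = 13.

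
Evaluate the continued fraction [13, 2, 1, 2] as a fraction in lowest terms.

Using pₖ = aₖpₖ₋₁ + pₖ₋₂ and qₖ = aₖqₖ₋₁ + qₖ₋₂:
  k=0: a=13, p=13, q=1
  k=1: a=2, p=27, q=2
  k=2: a=1, p=40, q=3
  k=3: a=2, p=107, q=8

107/8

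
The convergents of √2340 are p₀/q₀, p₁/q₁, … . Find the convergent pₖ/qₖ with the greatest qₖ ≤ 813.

√2340 = [48; 2, 1, 2, 10, 2, 1, 2, 96, …] (period length 8).
Convergents:
  p_0/q_0 = 48/1
  p_1/q_1 = 97/2
  p_2/q_2 = 145/3
  p_3/q_3 = 387/8
  p_4/q_4 = 4015/83
  p_5/q_5 = 8417/174
  p_6/q_6 = 12432/257
  p_7/q_7 = 33281/688
  p_8/q_8 = 3207408/66305
q_7 = 688 ≤ 813 < 66305 = q_8, so the answer is 33281/688.

33281/688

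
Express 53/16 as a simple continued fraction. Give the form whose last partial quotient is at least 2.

[3; 3, 5]

53 = 3*16 + 5
16 = 3*5 + 1
5 = 5*1 + 0  (stop)
So 53/16 = [3; 3, 5].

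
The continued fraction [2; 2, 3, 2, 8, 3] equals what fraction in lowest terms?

Using pₖ = aₖpₖ₋₁ + pₖ₋₂ and qₖ = aₖqₖ₋₁ + qₖ₋₂:
  k=0: a=2, p=2, q=1
  k=1: a=2, p=5, q=2
  k=2: a=3, p=17, q=7
  k=3: a=2, p=39, q=16
  k=4: a=8, p=329, q=135
  k=5: a=3, p=1026, q=421

1026/421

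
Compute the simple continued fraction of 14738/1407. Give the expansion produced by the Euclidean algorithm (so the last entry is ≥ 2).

14738 = 10·1407 + 668
1407 = 2·668 + 71
668 = 9·71 + 29
71 = 2·29 + 13
29 = 2·13 + 3
13 = 4·3 + 1
3 = 3·1 + 0  (stop)
So 14738/1407 = [10; 2, 9, 2, 2, 4, 3].

[10; 2, 9, 2, 2, 4, 3]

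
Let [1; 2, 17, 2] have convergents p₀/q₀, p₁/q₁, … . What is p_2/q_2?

52/35

Using pₖ = aₖpₖ₋₁ + pₖ₋₂, qₖ = aₖqₖ₋₁ + qₖ₋₂ (with p₋₁=1, p₋₂=0, q₋₁=0, q₋₂=1):
  k=0: a=1, p=1, q=1
  k=1: a=2, p=3, q=2
  k=2: a=17, p=52, q=35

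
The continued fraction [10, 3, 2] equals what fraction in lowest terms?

72/7

Using pₖ = aₖpₖ₋₁ + pₖ₋₂ and qₖ = aₖqₖ₋₁ + qₖ₋₂:
  k=0: a=10, p=10, q=1
  k=1: a=3, p=31, q=3
  k=2: a=2, p=72, q=7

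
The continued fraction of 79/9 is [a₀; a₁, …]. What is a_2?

3

79 = 8·9 + 7   →  a_0 = 8
9 = 1·7 + 2   →  a_1 = 1
7 = 3·2 + 1   →  a_2 = 3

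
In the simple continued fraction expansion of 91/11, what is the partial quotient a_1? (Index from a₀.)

3

91 = 8·11 + 3   →  a_0 = 8
11 = 3·3 + 2   →  a_1 = 3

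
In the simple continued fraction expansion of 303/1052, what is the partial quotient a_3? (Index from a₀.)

303 = 0·1052 + 303   →  a_0 = 0
1052 = 3·303 + 143   →  a_1 = 3
303 = 2·143 + 17   →  a_2 = 2
143 = 8·17 + 7   →  a_3 = 8

8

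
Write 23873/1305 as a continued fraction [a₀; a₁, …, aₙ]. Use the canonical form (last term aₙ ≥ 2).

[18; 3, 2, 2, 5, 14]

23873 = 18*1305 + 383
1305 = 3*383 + 156
383 = 2*156 + 71
156 = 2*71 + 14
71 = 5*14 + 1
14 = 14*1 + 0  (stop)
So 23873/1305 = [18; 3, 2, 2, 5, 14].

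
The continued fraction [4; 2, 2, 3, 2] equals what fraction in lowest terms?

Using pₖ = aₖpₖ₋₁ + pₖ₋₂ and qₖ = aₖqₖ₋₁ + qₖ₋₂:
  k=0: a=4, p=4, q=1
  k=1: a=2, p=9, q=2
  k=2: a=2, p=22, q=5
  k=3: a=3, p=75, q=17
  k=4: a=2, p=172, q=39

172/39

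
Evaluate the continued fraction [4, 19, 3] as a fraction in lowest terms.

235/58

Using pₖ = aₖpₖ₋₁ + pₖ₋₂ and qₖ = aₖqₖ₋₁ + qₖ₋₂:
  k=0: a=4, p=4, q=1
  k=1: a=19, p=77, q=19
  k=2: a=3, p=235, q=58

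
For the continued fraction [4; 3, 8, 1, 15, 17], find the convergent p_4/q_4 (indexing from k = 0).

1923/445

Using pₖ = aₖpₖ₋₁ + pₖ₋₂, qₖ = aₖqₖ₋₁ + qₖ₋₂ (with p₋₁=1, p₋₂=0, q₋₁=0, q₋₂=1):
  k=0: a=4, p=4, q=1
  k=1: a=3, p=13, q=3
  k=2: a=8, p=108, q=25
  k=3: a=1, p=121, q=28
  k=4: a=15, p=1923, q=445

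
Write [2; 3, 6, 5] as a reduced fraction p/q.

227/98

Using pₖ = aₖpₖ₋₁ + pₖ₋₂ and qₖ = aₖqₖ₋₁ + qₖ₋₂:
  k=0: a=2, p=2, q=1
  k=1: a=3, p=7, q=3
  k=2: a=6, p=44, q=19
  k=3: a=5, p=227, q=98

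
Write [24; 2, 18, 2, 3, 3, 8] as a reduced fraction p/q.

177113/7233

Fold from the inside: start with 8/1.
  3 + 1/8 = 25/8
  3 + 8/25 = 83/25
  2 + 25/83 = 191/83
  18 + 83/191 = 3521/191
  2 + 191/3521 = 7233/3521
  24 + 3521/7233 = 177113/7233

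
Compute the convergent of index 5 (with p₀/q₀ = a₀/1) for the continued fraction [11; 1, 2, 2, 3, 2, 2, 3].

Using pₖ = aₖpₖ₋₁ + pₖ₋₂, qₖ = aₖqₖ₋₁ + qₖ₋₂ (with p₋₁=1, p₋₂=0, q₋₁=0, q₋₂=1):
  k=0: a=11, p=11, q=1
  k=1: a=1, p=12, q=1
  k=2: a=2, p=35, q=3
  k=3: a=2, p=82, q=7
  k=4: a=3, p=281, q=24
  k=5: a=2, p=644, q=55

644/55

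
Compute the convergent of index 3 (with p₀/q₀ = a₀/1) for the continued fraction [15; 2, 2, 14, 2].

Using pₖ = aₖpₖ₋₁ + pₖ₋₂, qₖ = aₖqₖ₋₁ + qₖ₋₂ (with p₋₁=1, p₋₂=0, q₋₁=0, q₋₂=1):
  k=0: a=15, p=15, q=1
  k=1: a=2, p=31, q=2
  k=2: a=2, p=77, q=5
  k=3: a=14, p=1109, q=72

1109/72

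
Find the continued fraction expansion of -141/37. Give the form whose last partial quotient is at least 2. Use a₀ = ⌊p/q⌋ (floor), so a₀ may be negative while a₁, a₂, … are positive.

[-4; 5, 3, 2]

-141 = -4·37 + 7
37 = 5·7 + 2
7 = 3·2 + 1
2 = 2·1 + 0  (stop)
So -141/37 = [-4; 5, 3, 2].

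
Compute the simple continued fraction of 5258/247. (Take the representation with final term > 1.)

5258 = 21×247 + 71
247 = 3×71 + 34
71 = 2×34 + 3
34 = 11×3 + 1
3 = 3×1 + 0  (stop)
So 5258/247 = [21; 3, 2, 11, 3].

[21; 3, 2, 11, 3]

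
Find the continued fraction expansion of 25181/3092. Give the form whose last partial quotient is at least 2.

[8; 6, 1, 18, 2, 1, 7]

25181 = 8×3092 + 445
3092 = 6×445 + 422
445 = 1×422 + 23
422 = 18×23 + 8
23 = 2×8 + 7
8 = 1×7 + 1
7 = 7×1 + 0  (stop)
So 25181/3092 = [8; 6, 1, 18, 2, 1, 7].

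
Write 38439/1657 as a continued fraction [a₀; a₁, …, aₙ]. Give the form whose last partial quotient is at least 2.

38439 = 23·1657 + 328
1657 = 5·328 + 17
328 = 19·17 + 5
17 = 3·5 + 2
5 = 2·2 + 1
2 = 2·1 + 0  (stop)
So 38439/1657 = [23; 5, 19, 3, 2, 2].

[23; 5, 19, 3, 2, 2]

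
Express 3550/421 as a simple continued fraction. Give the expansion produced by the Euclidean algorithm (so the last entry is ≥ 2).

3550 = 8×421 + 182
421 = 2×182 + 57
182 = 3×57 + 11
57 = 5×11 + 2
11 = 5×2 + 1
2 = 2×1 + 0  (stop)
So 3550/421 = [8; 2, 3, 5, 5, 2].

[8; 2, 3, 5, 5, 2]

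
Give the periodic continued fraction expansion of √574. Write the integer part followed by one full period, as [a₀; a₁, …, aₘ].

[23; 1, 22, 1, 46]

a₀ = ⌊√574⌋ = 23.
With m₀=0, d₀=1 and mₖ₊₁ = dₖaₖ − mₖ, dₖ₊₁ = (n − mₖ₊₁²)/dₖ, aₖ₊₁ = ⌊(a₀+mₖ₊₁)/dₖ₊₁⌋:
  k=1: m=23, d=45, a=1
  k=2: m=22, d=2, a=22
  k=3: m=22, d=45, a=1
  k=4: m=23, d=1, a=46
d=1 and a=2a₀=46 at k=4, so the next step gives (m, d) = (23, 45) again — its k=1 value — and the period has length 4.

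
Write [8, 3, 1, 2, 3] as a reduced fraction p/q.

306/37

Fold from the inside: start with 3/1.
  2 + 1/3 = 7/3
  1 + 3/7 = 10/7
  3 + 7/10 = 37/10
  8 + 10/37 = 306/37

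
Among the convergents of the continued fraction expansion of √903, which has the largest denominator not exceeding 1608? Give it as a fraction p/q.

√903 = [30; 20, 60, …] (period length 2).
Convergents:
  p_0/q_0 = 30/1
  p_1/q_1 = 601/20
  p_2/q_2 = 36090/1201
  p_3/q_3 = 722401/24040
q_2 = 1201 ≤ 1608 < 24040 = q_3, so the answer is 36090/1201.

36090/1201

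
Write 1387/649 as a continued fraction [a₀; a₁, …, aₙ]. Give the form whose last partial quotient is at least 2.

[2; 7, 3, 2, 2, 1, 3]

1387 = 2·649 + 89
649 = 7·89 + 26
89 = 3·26 + 11
26 = 2·11 + 4
11 = 2·4 + 3
4 = 1·3 + 1
3 = 3·1 + 0  (stop)
So 1387/649 = [2; 7, 3, 2, 2, 1, 3].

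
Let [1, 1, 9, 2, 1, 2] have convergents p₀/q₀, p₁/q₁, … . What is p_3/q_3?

Using pₖ = aₖpₖ₋₁ + pₖ₋₂, qₖ = aₖqₖ₋₁ + qₖ₋₂ (with p₋₁=1, p₋₂=0, q₋₁=0, q₋₂=1):
  k=0: a=1, p=1, q=1
  k=1: a=1, p=2, q=1
  k=2: a=9, p=19, q=10
  k=3: a=2, p=40, q=21

40/21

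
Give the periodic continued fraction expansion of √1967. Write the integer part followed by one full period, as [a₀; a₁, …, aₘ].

a₀ = ⌊√1967⌋ = 44.

[44; 2, 1, 5, 1, 2, 88]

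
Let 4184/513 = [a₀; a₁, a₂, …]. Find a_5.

4184 = 8·513 + 80   →  a_0 = 8
513 = 6·80 + 33   →  a_1 = 6
80 = 2·33 + 14   →  a_2 = 2
33 = 2·14 + 5   →  a_3 = 2
14 = 2·5 + 4   →  a_4 = 2
5 = 1·4 + 1   →  a_5 = 1

1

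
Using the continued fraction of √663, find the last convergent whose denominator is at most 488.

5330/207

√663 = [25; 1, 2, 1, 50, …] (period length 4).
Convergents:
  p_0/q_0 = 25/1
  p_1/q_1 = 26/1
  p_2/q_2 = 77/3
  p_3/q_3 = 103/4
  p_4/q_4 = 5227/203
  p_5/q_5 = 5330/207
  p_6/q_6 = 15887/617
q_5 = 207 ≤ 488 < 617 = q_6, so the answer is 5330/207.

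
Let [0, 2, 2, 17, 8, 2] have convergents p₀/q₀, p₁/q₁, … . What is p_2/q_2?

2/5

Using pₖ = aₖpₖ₋₁ + pₖ₋₂, qₖ = aₖqₖ₋₁ + qₖ₋₂ (with p₋₁=1, p₋₂=0, q₋₁=0, q₋₂=1):
  k=0: a=0, p=0, q=1
  k=1: a=2, p=1, q=2
  k=2: a=2, p=2, q=5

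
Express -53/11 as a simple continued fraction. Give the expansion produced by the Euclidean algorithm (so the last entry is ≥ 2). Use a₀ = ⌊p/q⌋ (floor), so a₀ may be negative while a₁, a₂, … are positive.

-53 = -5·11 + 2
11 = 5·2 + 1
2 = 2·1 + 0  (stop)
So -53/11 = [-5; 5, 2].

[-5; 5, 2]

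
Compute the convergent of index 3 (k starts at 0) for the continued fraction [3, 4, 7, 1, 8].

Using pₖ = aₖpₖ₋₁ + pₖ₋₂, qₖ = aₖqₖ₋₁ + qₖ₋₂ (with p₋₁=1, p₋₂=0, q₋₁=0, q₋₂=1):
  k=0: a=3, p=3, q=1
  k=1: a=4, p=13, q=4
  k=2: a=7, p=94, q=29
  k=3: a=1, p=107, q=33

107/33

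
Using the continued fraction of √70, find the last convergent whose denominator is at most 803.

4108/491

√70 = [8; 2, 1, 2, 1, 2, 16, …] (period length 6).
Convergents:
  p_0/q_0 = 8/1
  p_1/q_1 = 17/2
  p_2/q_2 = 25/3
  p_3/q_3 = 67/8
  p_4/q_4 = 92/11
  p_5/q_5 = 251/30
  p_6/q_6 = 4108/491
  p_7/q_7 = 8467/1012
q_6 = 491 ≤ 803 < 1012 = q_7, so the answer is 4108/491.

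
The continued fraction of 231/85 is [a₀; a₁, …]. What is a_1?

1

231 = 2·85 + 61   →  a_0 = 2
85 = 1·61 + 24   →  a_1 = 1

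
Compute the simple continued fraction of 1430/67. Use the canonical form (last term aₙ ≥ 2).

[21; 2, 1, 10, 2]

1430 = 21·67 + 23
67 = 2·23 + 21
23 = 1·21 + 2
21 = 10·2 + 1
2 = 2·1 + 0  (stop)
So 1430/67 = [21; 2, 1, 10, 2].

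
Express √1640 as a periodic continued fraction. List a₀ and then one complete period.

[40; 2, 80]

a₀ = ⌊√1640⌋ = 40.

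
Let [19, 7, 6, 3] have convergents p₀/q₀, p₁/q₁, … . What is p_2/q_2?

823/43

Using pₖ = aₖpₖ₋₁ + pₖ₋₂, qₖ = aₖqₖ₋₁ + qₖ₋₂ (with p₋₁=1, p₋₂=0, q₋₁=0, q₋₂=1):
  k=0: a=19, p=19, q=1
  k=1: a=7, p=134, q=7
  k=2: a=6, p=823, q=43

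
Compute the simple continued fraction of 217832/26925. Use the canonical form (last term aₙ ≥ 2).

[8; 11, 14, 17, 3, 3]

217832 = 8×26925 + 2432
26925 = 11×2432 + 173
2432 = 14×173 + 10
173 = 17×10 + 3
10 = 3×3 + 1
3 = 3×1 + 0  (stop)
So 217832/26925 = [8; 11, 14, 17, 3, 3].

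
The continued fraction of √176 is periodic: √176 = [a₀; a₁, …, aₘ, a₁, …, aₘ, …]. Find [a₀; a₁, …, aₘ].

[13; 3, 1, 3, 26]

a₀ = ⌊√176⌋ = 13.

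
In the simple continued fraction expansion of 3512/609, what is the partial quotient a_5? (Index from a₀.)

3512 = 5·609 + 467   →  a_0 = 5
609 = 1·467 + 142   →  a_1 = 1
467 = 3·142 + 41   →  a_2 = 3
142 = 3·41 + 19   →  a_3 = 3
41 = 2·19 + 3   →  a_4 = 2
19 = 6·3 + 1   →  a_5 = 6

6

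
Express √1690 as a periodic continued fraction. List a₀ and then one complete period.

a₀ = ⌊√1690⌋ = 41.
With m₀=0, d₀=1 and mₖ₊₁ = dₖaₖ − mₖ, dₖ₊₁ = (n − mₖ₊₁²)/dₖ, aₖ₊₁ = ⌊(a₀+mₖ₊₁)/dₖ₊₁⌋:
  k=1: m=41, d=9, a=9
  k=2: m=40, d=10, a=8
  k=3: m=40, d=9, a=9
  k=4: m=41, d=1, a=82
d=1 and a=2a₀=82 at k=4, so the next step gives (m, d) = (41, 9) again — its k=1 value — and the period has length 4.

[41; 9, 8, 9, 82]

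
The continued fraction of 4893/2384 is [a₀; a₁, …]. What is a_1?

4893 = 2·2384 + 125   →  a_0 = 2
2384 = 19·125 + 9   →  a_1 = 19

19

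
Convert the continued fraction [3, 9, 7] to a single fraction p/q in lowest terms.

Using pₖ = aₖpₖ₋₁ + pₖ₋₂ and qₖ = aₖqₖ₋₁ + qₖ₋₂:
  k=0: a=3, p=3, q=1
  k=1: a=9, p=28, q=9
  k=2: a=7, p=199, q=64

199/64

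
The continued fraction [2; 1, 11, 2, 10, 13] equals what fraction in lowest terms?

10018/3431

Fold from the inside: start with 13/1.
  10 + 1/13 = 131/13
  2 + 13/131 = 275/131
  11 + 131/275 = 3156/275
  1 + 275/3156 = 3431/3156
  2 + 3156/3431 = 10018/3431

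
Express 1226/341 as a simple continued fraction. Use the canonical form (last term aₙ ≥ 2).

1226 = 3·341 + 203
341 = 1·203 + 138
203 = 1·138 + 65
138 = 2·65 + 8
65 = 8·8 + 1
8 = 8·1 + 0  (stop)
So 1226/341 = [3; 1, 1, 2, 8, 8].

[3; 1, 1, 2, 8, 8]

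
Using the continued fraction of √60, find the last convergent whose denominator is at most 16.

√60 = [7; 1, 2, 1, 14, …] (period length 4).
Convergents:
  p_0/q_0 = 7/1
  p_1/q_1 = 8/1
  p_2/q_2 = 23/3
  p_3/q_3 = 31/4
  p_4/q_4 = 457/59
q_3 = 4 ≤ 16 < 59 = q_4, so the answer is 31/4.

31/4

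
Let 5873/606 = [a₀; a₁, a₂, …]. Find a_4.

5873 = 9·606 + 419   →  a_0 = 9
606 = 1·419 + 187   →  a_1 = 1
419 = 2·187 + 45   →  a_2 = 2
187 = 4·45 + 7   →  a_3 = 4
45 = 6·7 + 3   →  a_4 = 6

6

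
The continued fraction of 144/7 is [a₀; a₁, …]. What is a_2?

144 = 20·7 + 4   →  a_0 = 20
7 = 1·4 + 3   →  a_1 = 1
4 = 1·3 + 1   →  a_2 = 1

1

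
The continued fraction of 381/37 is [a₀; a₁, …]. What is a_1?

3

381 = 10·37 + 11   →  a_0 = 10
37 = 3·11 + 4   →  a_1 = 3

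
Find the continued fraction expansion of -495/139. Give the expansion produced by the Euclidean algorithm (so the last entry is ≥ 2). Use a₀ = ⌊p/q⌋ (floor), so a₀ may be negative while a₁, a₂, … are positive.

[-4; 2, 3, 1, 1, 2, 3]

-495 = -4·139 + 61
139 = 2·61 + 17
61 = 3·17 + 10
17 = 1·10 + 7
10 = 1·7 + 3
7 = 2·3 + 1
3 = 3·1 + 0  (stop)
So -495/139 = [-4; 2, 3, 1, 1, 2, 3].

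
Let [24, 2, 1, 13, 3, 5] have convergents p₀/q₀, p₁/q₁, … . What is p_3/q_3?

Using pₖ = aₖpₖ₋₁ + pₖ₋₂, qₖ = aₖqₖ₋₁ + qₖ₋₂ (with p₋₁=1, p₋₂=0, q₋₁=0, q₋₂=1):
  k=0: a=24, p=24, q=1
  k=1: a=2, p=49, q=2
  k=2: a=1, p=73, q=3
  k=3: a=13, p=998, q=41

998/41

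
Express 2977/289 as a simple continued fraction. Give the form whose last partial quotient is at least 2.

[10; 3, 3, 9, 3]

2977 = 10*289 + 87
289 = 3*87 + 28
87 = 3*28 + 3
28 = 9*3 + 1
3 = 3*1 + 0  (stop)
So 2977/289 = [10; 3, 3, 9, 3].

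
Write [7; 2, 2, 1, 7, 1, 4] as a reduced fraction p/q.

2213/298

Using pₖ = aₖpₖ₋₁ + pₖ₋₂ and qₖ = aₖqₖ₋₁ + qₖ₋₂:
  k=0: a=7, p=7, q=1
  k=1: a=2, p=15, q=2
  k=2: a=2, p=37, q=5
  k=3: a=1, p=52, q=7
  k=4: a=7, p=401, q=54
  k=5: a=1, p=453, q=61
  k=6: a=4, p=2213, q=298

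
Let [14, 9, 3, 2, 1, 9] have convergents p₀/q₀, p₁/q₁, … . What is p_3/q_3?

917/65

Using pₖ = aₖpₖ₋₁ + pₖ₋₂, qₖ = aₖqₖ₋₁ + qₖ₋₂ (with p₋₁=1, p₋₂=0, q₋₁=0, q₋₂=1):
  k=0: a=14, p=14, q=1
  k=1: a=9, p=127, q=9
  k=2: a=3, p=395, q=28
  k=3: a=2, p=917, q=65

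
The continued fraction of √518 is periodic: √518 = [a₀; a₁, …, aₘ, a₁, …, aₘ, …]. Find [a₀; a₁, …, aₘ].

a₀ = ⌊√518⌋ = 22.
With m₀=0, d₀=1 and mₖ₊₁ = dₖaₖ − mₖ, dₖ₊₁ = (n − mₖ₊₁²)/dₖ, aₖ₊₁ = ⌊(a₀+mₖ₊₁)/dₖ₊₁⌋:
  k=1: m=22, d=34, a=1
  k=2: m=12, d=11, a=3
  k=3: m=21, d=7, a=6
  k=4: m=21, d=11, a=3
  k=5: m=12, d=34, a=1
  k=6: m=22, d=1, a=44
d=1 and a=2a₀=44 at k=6, so the next step gives (m, d) = (22, 34) again — its k=1 value — and the period has length 6.

[22; 1, 3, 6, 3, 1, 44]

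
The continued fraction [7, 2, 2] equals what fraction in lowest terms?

37/5

Using pₖ = aₖpₖ₋₁ + pₖ₋₂ and qₖ = aₖqₖ₋₁ + qₖ₋₂:
  k=0: a=7, p=7, q=1
  k=1: a=2, p=15, q=2
  k=2: a=2, p=37, q=5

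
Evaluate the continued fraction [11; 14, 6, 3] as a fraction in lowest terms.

2978/269

Fold from the inside: start with 3/1.
  6 + 1/3 = 19/3
  14 + 3/19 = 269/19
  11 + 19/269 = 2978/269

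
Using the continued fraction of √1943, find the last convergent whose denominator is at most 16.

√1943 = [44; 12, 1, 1, 2, 1, 1, 12, 88, …] (period length 8).
Convergents:
  p_0/q_0 = 44/1
  p_1/q_1 = 529/12
  p_2/q_2 = 573/13
  p_3/q_3 = 1102/25
q_2 = 13 ≤ 16 < 25 = q_3, so the answer is 573/13.

573/13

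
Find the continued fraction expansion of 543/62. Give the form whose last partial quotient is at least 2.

[8; 1, 3, 7, 2]

543 = 8·62 + 47
62 = 1·47 + 15
47 = 3·15 + 2
15 = 7·2 + 1
2 = 2·1 + 0  (stop)
So 543/62 = [8; 1, 3, 7, 2].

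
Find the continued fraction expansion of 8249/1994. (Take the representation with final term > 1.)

[4; 7, 3, 3, 2, 5, 2]

8249 = 4*1994 + 273
1994 = 7*273 + 83
273 = 3*83 + 24
83 = 3*24 + 11
24 = 2*11 + 2
11 = 5*2 + 1
2 = 2*1 + 0  (stop)
So 8249/1994 = [4; 7, 3, 3, 2, 5, 2].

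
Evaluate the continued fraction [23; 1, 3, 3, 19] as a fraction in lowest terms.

5966/251

Using pₖ = aₖpₖ₋₁ + pₖ₋₂ and qₖ = aₖqₖ₋₁ + qₖ₋₂:
  k=0: a=23, p=23, q=1
  k=1: a=1, p=24, q=1
  k=2: a=3, p=95, q=4
  k=3: a=3, p=309, q=13
  k=4: a=19, p=5966, q=251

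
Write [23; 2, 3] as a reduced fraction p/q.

164/7

Fold from the inside: start with 3/1.
  2 + 1/3 = 7/3
  23 + 3/7 = 164/7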